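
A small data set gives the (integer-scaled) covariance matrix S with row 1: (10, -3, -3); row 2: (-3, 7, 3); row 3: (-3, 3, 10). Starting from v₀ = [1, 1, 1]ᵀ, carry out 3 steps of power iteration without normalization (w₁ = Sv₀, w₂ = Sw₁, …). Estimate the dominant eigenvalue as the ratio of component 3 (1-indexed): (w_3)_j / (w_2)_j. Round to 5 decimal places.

λ ≈ 12.14679

w1 = Sv₀ = (10·1 + (-3)·1 + (-3)·1; (-3)·1 + 7·1 + 3·1; (-3)·1 + 3·1 + 10·1) = (4, 7, 10)
w2 = Sw1 = (10·4 + (-3)·7 + (-3)·10; (-3)·4 + 7·7 + 3·10; (-3)·4 + 3·7 + 10·10) = (-11, 67, 109)
w3 = Sw2 = (-638, 829, 1324)
Ratio at component: 1324 / 109 = 12.14679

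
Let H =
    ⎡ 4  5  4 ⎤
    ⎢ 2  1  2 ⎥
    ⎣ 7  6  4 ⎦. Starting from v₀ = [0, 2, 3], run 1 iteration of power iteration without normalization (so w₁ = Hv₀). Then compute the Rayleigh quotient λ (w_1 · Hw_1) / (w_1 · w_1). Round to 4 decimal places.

11.4591

w1 = Hv₀ = (22, 8, 24)
Hw1 = (224, 100, 298)
w1·Hw1 = 22·224 + 8·100 + 24·298 = 12880; w1·w1 = 22·22 + 8·8 + 24·24 = 1124
λ ≈ 12880/1124 = 11.4591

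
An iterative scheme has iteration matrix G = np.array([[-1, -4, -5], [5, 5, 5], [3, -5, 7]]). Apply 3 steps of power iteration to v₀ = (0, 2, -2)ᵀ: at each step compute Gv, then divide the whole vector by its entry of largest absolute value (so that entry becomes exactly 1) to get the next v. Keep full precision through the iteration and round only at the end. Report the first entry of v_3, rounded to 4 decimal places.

Gv0 = (2.00000, 0.00000, -24.00000); divide by -24.00000 → v1 = (-0.08333, 0.00000, 1.00000)
Gv1 = (-4.91667, 4.58333, 6.75000); divide by 6.75000 → v2 = (-0.72840, 0.67901, 1.00000)
Gv2 = (-6.98765, 4.75309, 1.41975); divide by -6.98765 → v3 = (1.00000, -0.68021, -0.20318)
Requested entry of v3: 1132/1132 = 1.0000

1.0000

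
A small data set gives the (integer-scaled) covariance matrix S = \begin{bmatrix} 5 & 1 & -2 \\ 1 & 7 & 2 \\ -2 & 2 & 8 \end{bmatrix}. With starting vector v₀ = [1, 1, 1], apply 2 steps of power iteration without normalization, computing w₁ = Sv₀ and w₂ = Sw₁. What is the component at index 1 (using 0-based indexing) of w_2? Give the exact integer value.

w1 = Sv₀ = (4, 10, 8)
w2 = Sw1 = (14, 90, 76)
The requested component of w2 is 90.

90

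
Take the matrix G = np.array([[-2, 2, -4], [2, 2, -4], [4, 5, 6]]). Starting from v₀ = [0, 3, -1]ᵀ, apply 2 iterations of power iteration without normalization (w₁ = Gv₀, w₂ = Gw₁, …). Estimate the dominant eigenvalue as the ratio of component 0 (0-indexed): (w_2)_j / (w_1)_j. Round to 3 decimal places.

-3.600

w1 = Gv₀ = (10, 10, 9)
w2 = Gw1 = (-36, 4, 144)
Ratio at component: -36 / 10 = -3.600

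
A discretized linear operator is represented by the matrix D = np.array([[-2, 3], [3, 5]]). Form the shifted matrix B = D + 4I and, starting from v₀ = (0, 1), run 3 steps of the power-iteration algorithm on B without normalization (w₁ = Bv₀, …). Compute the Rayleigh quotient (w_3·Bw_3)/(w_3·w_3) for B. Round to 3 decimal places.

μ ≈ 10.110

B = D + 4I has rows (2, 3); (3, 9)
w1 = Bv₀ = (2·0 + 3·1; 3·0 + 9·1) = (3, 9)
w2 = Bw1 = (2·3 + 3·9; 3·3 + 9·9) = (33, 90)
w3 = Bw2 = (336, 909)
Bw3 = (3399, 9189)
w3·Bw3 = 9494865; w3·w3 = 939177; μ ≈ 9494865/939177 = 10.110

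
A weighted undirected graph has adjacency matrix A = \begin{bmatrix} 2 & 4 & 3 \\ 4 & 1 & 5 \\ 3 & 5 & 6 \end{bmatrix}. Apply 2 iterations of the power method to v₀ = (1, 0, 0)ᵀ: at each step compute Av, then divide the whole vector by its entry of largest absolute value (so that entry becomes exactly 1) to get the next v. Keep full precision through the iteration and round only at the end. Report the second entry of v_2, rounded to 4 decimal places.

0.6136

Av0 = (2.00000, 4.00000, 3.00000); divide by 4.00000 → v1 = (0.50000, 1.00000, 0.75000)
Av1 = (7.25000, 6.75000, 11.00000); divide by 11.00000 → v2 = (0.65909, 0.61364, 1.00000)
Requested entry of v2: 27/44 = 0.6136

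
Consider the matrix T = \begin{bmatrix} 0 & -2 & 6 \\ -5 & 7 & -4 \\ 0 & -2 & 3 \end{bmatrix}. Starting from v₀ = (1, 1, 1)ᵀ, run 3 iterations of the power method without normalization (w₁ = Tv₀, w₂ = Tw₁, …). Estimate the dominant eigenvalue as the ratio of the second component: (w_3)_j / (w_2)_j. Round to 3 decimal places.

w1 = Tv₀ = (0·1 + (-2)·1 + 6·1; (-5)·1 + 7·1 + (-4)·1; 0·1 + (-2)·1 + 3·1) = (4, -2, 1)
w2 = Tw1 = (0·4 + (-2)·(-2) + 6·1; (-5)·4 + 7·(-2) + (-4)·1; 0·4 + (-2)·(-2) + 3·1) = (10, -38, 7)
w3 = Tw2 = (118, -344, 97)
Ratio at component: -344 / -38 = 9.053

9.053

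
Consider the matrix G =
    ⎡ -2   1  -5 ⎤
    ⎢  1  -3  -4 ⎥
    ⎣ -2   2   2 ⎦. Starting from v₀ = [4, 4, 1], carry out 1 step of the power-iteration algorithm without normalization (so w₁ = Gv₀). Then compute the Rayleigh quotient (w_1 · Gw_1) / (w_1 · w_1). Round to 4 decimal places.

-0.8559

w1 = Gv₀ = ((-2)·4 + 1·4 + (-5)·1; 1·4 + (-3)·4 + (-4)·1; (-2)·4 + 2·4 + 2·1) = (-9, -12, 2)
Gw1 = (-4, 19, -2)
w1·Gw1 = (-9)·(-4) + (-12)·19 + 2·(-2) = -196; w1·w1 = (-9)·(-9) + (-12)·(-12) + 2·2 = 229
λ ≈ -196/229 = -0.8559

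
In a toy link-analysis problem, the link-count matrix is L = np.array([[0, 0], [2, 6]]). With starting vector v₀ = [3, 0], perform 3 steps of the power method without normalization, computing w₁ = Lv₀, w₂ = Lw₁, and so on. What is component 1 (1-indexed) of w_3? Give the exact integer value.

w1 = Lv₀ = (0·3 + 0·0; 2·3 + 6·0) = (0, 6)
w2 = Lw1 = (0·0 + 0·6; 2·0 + 6·6) = (0, 36)
w3 = Lw2 = (0, 216)
The requested component of w3 is 0.

0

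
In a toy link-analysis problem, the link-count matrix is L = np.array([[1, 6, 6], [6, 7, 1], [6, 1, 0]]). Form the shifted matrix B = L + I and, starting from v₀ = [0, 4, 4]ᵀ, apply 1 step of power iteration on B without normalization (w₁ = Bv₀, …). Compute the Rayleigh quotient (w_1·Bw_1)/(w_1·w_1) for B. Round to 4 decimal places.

B = L + I has rows (2, 6, 6); (6, 8, 1); (6, 1, 1)
w1 = Bv₀ = (48, 36, 8)
Bw1 = (360, 584, 332)
w1·Bw1 = 40960; w1·w1 = 3664; μ ≈ 40960/3664 = 11.1790

11.1790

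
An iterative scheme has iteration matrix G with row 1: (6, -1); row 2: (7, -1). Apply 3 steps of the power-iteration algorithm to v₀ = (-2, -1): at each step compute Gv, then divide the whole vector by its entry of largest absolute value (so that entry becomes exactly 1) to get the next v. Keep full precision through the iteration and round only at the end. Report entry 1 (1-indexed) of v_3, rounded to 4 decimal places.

0.8274

Gv0 = (-11.00000, -13.00000); divide by -13.00000 → v1 = (0.84615, 1.00000)
Gv1 = (4.07692, 4.92308); divide by 4.92308 → v2 = (0.82813, 1.00000)
Gv2 = (3.96875, 4.79688); divide by 4.79688 → v3 = (0.82736, 1.00000)
Requested entry of v3: -254/-307 = 0.8274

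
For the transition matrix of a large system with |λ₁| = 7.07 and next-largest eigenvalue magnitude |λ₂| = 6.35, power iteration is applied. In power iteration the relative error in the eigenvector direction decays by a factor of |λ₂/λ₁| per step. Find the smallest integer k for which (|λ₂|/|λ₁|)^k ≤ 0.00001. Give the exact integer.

108

|λ₂/λ₁| = 6.35/7.07 = 0.89816
Need k ≥ ln(0.00001) / ln(0.89816) = -11.5129 / -0.1074 ≈ 107.191
Smallest integer k satisfying the bound: 108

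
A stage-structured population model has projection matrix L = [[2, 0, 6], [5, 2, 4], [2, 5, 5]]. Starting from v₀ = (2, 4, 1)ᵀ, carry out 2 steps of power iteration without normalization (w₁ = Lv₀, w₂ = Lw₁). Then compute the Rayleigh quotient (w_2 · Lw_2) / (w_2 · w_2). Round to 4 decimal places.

w1 = Lv₀ = (10, 22, 29)
w2 = Lw1 = (194, 210, 275)
Lw2 = (2038, 2490, 2813)
w2·Lw2 = 194·2038 + 210·2490 + 275·2813 = 1691847; w2·w2 = 194·194 + 210·210 + 275·275 = 157361
λ ≈ 1691847/157361 = 10.7514

λ ≈ 10.7514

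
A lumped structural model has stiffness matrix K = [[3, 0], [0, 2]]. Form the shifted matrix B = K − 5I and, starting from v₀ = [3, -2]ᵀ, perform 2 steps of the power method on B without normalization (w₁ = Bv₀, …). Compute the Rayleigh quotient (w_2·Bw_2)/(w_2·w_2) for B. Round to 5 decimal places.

μ ≈ -2.69231

B = K − 5I has rows (-2, 0); (0, -3)
w1 = Bv₀ = ((-2)·3 + 0·(-2); 0·3 + (-3)·(-2)) = (-6, 6)
w2 = Bw1 = ((-2)·(-6) + 0·6; 0·(-6) + (-3)·6) = (12, -18)
Bw2 = (-24, 54)
w2·Bw2 = -1260; w2·w2 = 468; μ ≈ -1260/468 = -2.69231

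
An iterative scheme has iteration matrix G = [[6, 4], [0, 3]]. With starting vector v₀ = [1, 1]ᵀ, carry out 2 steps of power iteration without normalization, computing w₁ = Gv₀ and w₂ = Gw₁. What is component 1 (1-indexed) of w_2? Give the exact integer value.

w1 = Gv₀ = (10, 3)
w2 = Gw1 = (72, 9)
The requested component of w2 is 72.

72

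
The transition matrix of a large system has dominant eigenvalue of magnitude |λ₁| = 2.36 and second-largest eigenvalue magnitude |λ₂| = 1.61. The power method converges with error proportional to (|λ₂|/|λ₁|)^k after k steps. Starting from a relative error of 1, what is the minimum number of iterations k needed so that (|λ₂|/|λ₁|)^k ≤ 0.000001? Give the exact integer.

37

|λ₂/λ₁| = 1.61/2.36 = 0.68220
Need k ≥ ln(0.000001) / ln(0.68220) = -13.8155 / -0.3824 ≈ 36.126
Smallest integer k satisfying the bound: 37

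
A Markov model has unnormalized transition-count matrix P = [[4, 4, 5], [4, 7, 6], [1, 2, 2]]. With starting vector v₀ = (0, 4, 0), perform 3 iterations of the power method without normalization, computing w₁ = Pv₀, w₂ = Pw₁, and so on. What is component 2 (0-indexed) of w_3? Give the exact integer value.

1008

w1 = Pv₀ = (4·0 + 4·4 + 5·0; 4·0 + 7·4 + 6·0; 1·0 + 2·4 + 2·0) = (16, 28, 8)
w2 = Pw1 = (4·16 + 4·28 + 5·8; 4·16 + 7·28 + 6·8; 1·16 + 2·28 + 2·8) = (216, 308, 88)
w3 = Pw2 = (2536, 3548, 1008)
The requested component of w3 is 1008.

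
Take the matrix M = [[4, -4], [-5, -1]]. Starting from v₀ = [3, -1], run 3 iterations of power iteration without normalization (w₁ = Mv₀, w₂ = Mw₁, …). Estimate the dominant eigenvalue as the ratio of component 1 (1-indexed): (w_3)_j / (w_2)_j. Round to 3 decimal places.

λ ≈ 6.200

w1 = Mv₀ = (16, -14)
w2 = Mw1 = (120, -66)
w3 = Mw2 = (744, -534)
Ratio at component: 744 / 120 = 6.200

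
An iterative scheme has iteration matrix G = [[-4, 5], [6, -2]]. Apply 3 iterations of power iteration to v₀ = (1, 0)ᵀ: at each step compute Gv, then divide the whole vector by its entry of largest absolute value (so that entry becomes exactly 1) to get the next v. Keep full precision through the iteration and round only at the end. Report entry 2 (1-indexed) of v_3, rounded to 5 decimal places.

-0.95604

Gv0 = (-4.000000, 6.000000); divide by 6.000000 → v1 = (-0.666667, 1.000000)
Gv1 = (7.666667, -6.000000); divide by 7.666667 → v2 = (1.000000, -0.782609)
Gv2 = (-7.913043, 7.565217); divide by -7.913043 → v3 = (1.000000, -0.956044)
Requested entry of v3: 348/-364 = -0.95604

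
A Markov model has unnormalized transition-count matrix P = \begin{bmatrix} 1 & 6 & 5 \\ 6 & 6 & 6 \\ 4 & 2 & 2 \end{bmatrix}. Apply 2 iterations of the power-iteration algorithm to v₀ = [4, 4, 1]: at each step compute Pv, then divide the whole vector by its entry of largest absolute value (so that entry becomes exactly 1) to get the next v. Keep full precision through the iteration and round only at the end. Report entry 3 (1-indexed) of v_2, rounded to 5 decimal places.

0.43068

Pv0 = (33.000000, 54.000000, 26.000000); divide by 54.000000 → v1 = (0.611111, 1.000000, 0.481481)
Pv1 = (9.018519, 12.555556, 5.407407); divide by 12.555556 → v2 = (0.718289, 1.000000, 0.430678)
Requested entry of v2: 292/678 = 0.43068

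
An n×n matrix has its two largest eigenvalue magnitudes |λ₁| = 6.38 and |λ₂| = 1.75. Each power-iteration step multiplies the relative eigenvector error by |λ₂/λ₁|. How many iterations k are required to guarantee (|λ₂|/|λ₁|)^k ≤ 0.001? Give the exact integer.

6

|λ₂/λ₁| = 1.75/6.38 = 0.27429
Need k ≥ ln(0.001) / ln(0.27429) = -6.9078 / -1.2936 ≈ 5.340
Smallest integer k satisfying the bound: 6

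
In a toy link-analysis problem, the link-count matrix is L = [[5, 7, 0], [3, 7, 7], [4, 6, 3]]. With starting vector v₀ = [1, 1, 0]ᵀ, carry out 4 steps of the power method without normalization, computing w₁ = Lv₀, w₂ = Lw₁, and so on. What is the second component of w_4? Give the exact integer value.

37692

w1 = Lv₀ = (12, 10, 10)
w2 = Lw1 = (130, 176, 138)
w3 = Lw2 = (1882, 2588, 1990)
w4 = Lw3 = (27526, 37692, 29026)
The requested component of w4 is 37692.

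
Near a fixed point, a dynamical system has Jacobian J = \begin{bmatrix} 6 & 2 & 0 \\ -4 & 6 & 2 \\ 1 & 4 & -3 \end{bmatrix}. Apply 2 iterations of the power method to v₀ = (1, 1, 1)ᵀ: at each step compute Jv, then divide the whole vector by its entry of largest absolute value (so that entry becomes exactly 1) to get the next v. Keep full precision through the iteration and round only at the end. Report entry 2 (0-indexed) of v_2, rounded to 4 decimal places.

0.3214

Jv0 = (8.00000, 4.00000, 2.00000); divide by 8.00000 → v1 = (1.00000, 0.50000, 0.25000)
Jv1 = (7.00000, -0.50000, 2.25000); divide by 7.00000 → v2 = (1.00000, -0.07143, 0.32143)
Requested entry of v2: 18/56 = 0.3214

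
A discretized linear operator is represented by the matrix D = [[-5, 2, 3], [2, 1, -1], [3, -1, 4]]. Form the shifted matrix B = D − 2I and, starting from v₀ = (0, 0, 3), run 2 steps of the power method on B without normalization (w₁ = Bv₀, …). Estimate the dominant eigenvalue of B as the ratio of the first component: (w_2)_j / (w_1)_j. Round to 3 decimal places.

μ ≈ -5.667

B = D − 2I has rows (-7, 2, 3); (2, -1, -1); (3, -1, 2)
w1 = Bv₀ = ((-7)·0 + 2·0 + 3·3; 2·0 + (-1)·0 + (-1)·3; 3·0 + (-1)·0 + 2·3) = (9, -3, 6)
w2 = Bw1 = ((-7)·9 + 2·(-3) + 3·6; 2·9 + (-1)·(-3) + (-1)·6; 3·9 + (-1)·(-3) + 2·6) = (-51, 15, 42)
Ratio: -51/9 = -5.667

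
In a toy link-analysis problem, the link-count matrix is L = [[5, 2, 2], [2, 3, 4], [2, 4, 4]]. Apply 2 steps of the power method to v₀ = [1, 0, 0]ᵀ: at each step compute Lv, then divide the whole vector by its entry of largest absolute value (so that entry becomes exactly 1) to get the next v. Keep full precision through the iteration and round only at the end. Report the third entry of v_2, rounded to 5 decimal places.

0.78788

Lv0 = (5.000000, 2.000000, 2.000000); divide by 5.000000 → v1 = (1.000000, 0.400000, 0.400000)
Lv1 = (6.600000, 4.800000, 5.200000); divide by 6.600000 → v2 = (1.000000, 0.727273, 0.787879)
Requested entry of v2: 26/33 = 0.78788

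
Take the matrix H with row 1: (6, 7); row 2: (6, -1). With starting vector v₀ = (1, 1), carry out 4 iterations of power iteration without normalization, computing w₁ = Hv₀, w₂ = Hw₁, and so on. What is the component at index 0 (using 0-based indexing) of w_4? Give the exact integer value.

w1 = Hv₀ = (6·1 + 7·1; 6·1 + (-1)·1) = (13, 5)
w2 = Hw1 = (6·13 + 7·5; 6·13 + (-1)·5) = (113, 73)
w3 = Hw2 = (1189, 605)
w4 = Hw3 = (11369, 6529)
The requested component of w4 is 11369.

11369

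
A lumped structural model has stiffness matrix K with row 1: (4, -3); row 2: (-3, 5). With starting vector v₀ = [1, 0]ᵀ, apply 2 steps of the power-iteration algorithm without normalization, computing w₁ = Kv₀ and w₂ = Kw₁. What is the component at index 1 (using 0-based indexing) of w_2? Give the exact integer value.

-27

w1 = Kv₀ = (4, -3)
w2 = Kw1 = (25, -27)
The requested component of w2 is -27.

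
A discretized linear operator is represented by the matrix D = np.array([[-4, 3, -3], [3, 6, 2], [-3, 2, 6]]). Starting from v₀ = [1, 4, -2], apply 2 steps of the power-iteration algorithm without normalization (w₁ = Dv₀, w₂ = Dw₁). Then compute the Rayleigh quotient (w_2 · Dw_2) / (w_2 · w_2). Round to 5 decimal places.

6.15997

w1 = Dv₀ = ((-4)·1 + 3·4 + (-3)·(-2); 3·1 + 6·4 + 2·(-2); (-3)·1 + 2·4 + 6·(-2)) = (14, 23, -7)
w2 = Dw1 = ((-4)·14 + 3·23 + (-3)·(-7); 3·14 + 6·23 + 2·(-7); (-3)·14 + 2·23 + 6·(-7)) = (34, 166, -38)
Dw2 = (476, 1022, 2)
w2·Dw2 = 34·476 + 166·1022 + (-38)·2 = 185760; w2·w2 = 34·34 + 166·166 + (-38)·(-38) = 30156
λ ≈ 185760/30156 = 6.15997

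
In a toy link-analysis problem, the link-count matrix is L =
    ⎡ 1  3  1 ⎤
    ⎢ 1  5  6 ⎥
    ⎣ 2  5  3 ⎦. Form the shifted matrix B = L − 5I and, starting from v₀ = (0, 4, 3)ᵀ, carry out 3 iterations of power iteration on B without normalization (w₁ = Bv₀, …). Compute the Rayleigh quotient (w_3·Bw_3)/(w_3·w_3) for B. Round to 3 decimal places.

B = L − 5I has rows (-4, 3, 1); (1, 0, 6); (2, 5, -2)
w1 = Bv₀ = (15, 18, 14)
w2 = Bw1 = (8, 99, 92)
w3 = Bw2 = (357, 560, 327)
Bw3 = (579, 2319, 2860)
w3·Bw3 = 2440563; w3·w3 = 547978; μ ≈ 2440563/547978 = 4.454

4.454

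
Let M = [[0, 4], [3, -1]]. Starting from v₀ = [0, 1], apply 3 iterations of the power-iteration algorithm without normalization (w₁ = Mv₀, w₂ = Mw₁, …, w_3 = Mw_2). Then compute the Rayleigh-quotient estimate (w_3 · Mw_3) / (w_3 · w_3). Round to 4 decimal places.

w1 = Mv₀ = (0·0 + 4·1; 3·0 + (-1)·1) = (4, -1)
w2 = Mw1 = (0·4 + 4·(-1); 3·4 + (-1)·(-1)) = (-4, 13)
w3 = Mw2 = (52, -25)
Mw3 = (-100, 181)
w3·Mw3 = 52·(-100) + (-25)·181 = -9725; w3·w3 = 52·52 + (-25)·(-25) = 3329
λ ≈ -9725/3329 = -2.9213

λ ≈ -2.9213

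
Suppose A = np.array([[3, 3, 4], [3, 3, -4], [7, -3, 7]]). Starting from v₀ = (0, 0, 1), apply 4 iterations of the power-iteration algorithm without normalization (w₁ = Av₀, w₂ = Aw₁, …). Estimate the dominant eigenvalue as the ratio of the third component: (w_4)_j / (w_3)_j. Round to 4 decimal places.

10.9424

w1 = Av₀ = (3·0 + 3·0 + 4·1; 3·0 + 3·0 + (-4)·1; 7·0 + (-3)·0 + 7·1) = (4, -4, 7)
w2 = Aw1 = (3·4 + 3·(-4) + 4·7; 3·4 + 3·(-4) + (-4)·7; 7·4 + (-3)·(-4) + 7·7) = (28, -28, 89)
w3 = Aw2 = (356, -356, 903)
w4 = Aw3 = (3612, -3612, 9881)
Ratio at component: 9881 / 903 = 10.9424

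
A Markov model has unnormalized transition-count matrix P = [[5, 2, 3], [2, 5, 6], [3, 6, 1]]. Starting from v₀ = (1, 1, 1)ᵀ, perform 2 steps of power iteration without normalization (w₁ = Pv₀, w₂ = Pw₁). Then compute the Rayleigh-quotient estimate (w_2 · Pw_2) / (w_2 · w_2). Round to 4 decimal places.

w1 = Pv₀ = (5·1 + 2·1 + 3·1; 2·1 + 5·1 + 6·1; 3·1 + 6·1 + 1·1) = (10, 13, 10)
w2 = Pw1 = (5·10 + 2·13 + 3·10; 2·10 + 5·13 + 6·10; 3·10 + 6·13 + 1·10) = (106, 145, 118)
Pw2 = (1174, 1645, 1306)
w2·Pw2 = 106·1174 + 145·1645 + 118·1306 = 517077; w2·w2 = 106·106 + 145·145 + 118·118 = 46185
λ ≈ 517077/46185 = 11.1958

λ ≈ 11.1958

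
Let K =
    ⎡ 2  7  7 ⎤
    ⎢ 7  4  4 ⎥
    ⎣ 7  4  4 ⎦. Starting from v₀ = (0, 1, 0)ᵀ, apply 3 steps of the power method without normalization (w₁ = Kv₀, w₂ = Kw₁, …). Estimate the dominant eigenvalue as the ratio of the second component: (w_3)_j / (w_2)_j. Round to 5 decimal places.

14.04938

w1 = Kv₀ = (2·0 + 7·1 + 7·0; 7·0 + 4·1 + 4·0; 7·0 + 4·1 + 4·0) = (7, 4, 4)
w2 = Kw1 = (2·7 + 7·4 + 7·4; 7·7 + 4·4 + 4·4; 7·7 + 4·4 + 4·4) = (70, 81, 81)
w3 = Kw2 = (1274, 1138, 1138)
Ratio at component: 1138 / 81 = 14.04938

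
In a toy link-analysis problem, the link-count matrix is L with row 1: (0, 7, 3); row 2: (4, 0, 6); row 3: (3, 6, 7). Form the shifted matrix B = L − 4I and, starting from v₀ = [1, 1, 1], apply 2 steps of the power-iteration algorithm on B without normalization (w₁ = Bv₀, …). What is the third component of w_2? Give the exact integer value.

B = L − 4I has rows (-4, 7, 3); (4, -4, 6); (3, 6, 3)
w1 = Bv₀ = (6, 6, 12)
w2 = Bw1 = (54, 72, 90)
Requested component of w2: 90

90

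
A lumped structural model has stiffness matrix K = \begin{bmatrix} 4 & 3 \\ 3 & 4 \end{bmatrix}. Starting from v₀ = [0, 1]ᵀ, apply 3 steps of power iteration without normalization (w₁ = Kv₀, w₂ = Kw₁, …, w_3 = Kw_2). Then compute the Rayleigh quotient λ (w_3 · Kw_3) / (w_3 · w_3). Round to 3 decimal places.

λ ≈ 7.000

w1 = Kv₀ = (3, 4)
w2 = Kw1 = (24, 25)
w3 = Kw2 = (171, 172)
Kw3 = (1200, 1201)
w3·Kw3 = 171·1200 + 172·1201 = 411772; w3·w3 = 171·171 + 172·172 = 58825
λ ≈ 411772/58825 = 7.000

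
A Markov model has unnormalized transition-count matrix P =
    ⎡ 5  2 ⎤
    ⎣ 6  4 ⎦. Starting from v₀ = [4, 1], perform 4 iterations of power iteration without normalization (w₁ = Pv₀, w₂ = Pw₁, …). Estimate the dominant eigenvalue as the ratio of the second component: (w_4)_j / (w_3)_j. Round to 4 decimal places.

λ ≈ 8.0101

w1 = Pv₀ = (5·4 + 2·1; 6·4 + 4·1) = (22, 28)
w2 = Pw1 = (5·22 + 2·28; 6·22 + 4·28) = (166, 244)
w3 = Pw2 = (1318, 1972)
w4 = Pw3 = (10534, 15796)
Ratio at component: 15796 / 1972 = 8.0101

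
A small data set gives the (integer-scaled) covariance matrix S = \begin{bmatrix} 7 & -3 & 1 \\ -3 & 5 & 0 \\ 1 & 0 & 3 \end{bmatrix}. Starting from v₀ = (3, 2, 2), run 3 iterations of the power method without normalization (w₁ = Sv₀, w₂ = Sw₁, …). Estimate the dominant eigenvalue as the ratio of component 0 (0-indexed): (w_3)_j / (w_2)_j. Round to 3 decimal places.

λ ≈ 8.456

w1 = Sv₀ = (17, 1, 9)
w2 = Sw1 = (125, -46, 44)
w3 = Sw2 = (1057, -605, 257)
Ratio at component: 1057 / 125 = 8.456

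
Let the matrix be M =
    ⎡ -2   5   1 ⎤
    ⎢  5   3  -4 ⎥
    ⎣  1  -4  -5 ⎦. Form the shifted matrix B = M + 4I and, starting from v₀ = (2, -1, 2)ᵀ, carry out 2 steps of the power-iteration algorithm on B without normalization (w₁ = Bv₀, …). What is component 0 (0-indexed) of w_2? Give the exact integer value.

-19

B = M + 4I has rows (2, 5, 1); (5, 7, -4); (1, -4, -1)
w1 = Bv₀ = (2·2 + 5·(-1) + 1·2; 5·2 + 7·(-1) + (-4)·2; 1·2 + (-4)·(-1) + (-1)·2) = (1, -5, 4)
w2 = Bw1 = (2·1 + 5·(-5) + 1·4; 5·1 + 7·(-5) + (-4)·4; 1·1 + (-4)·(-5) + (-1)·4) = (-19, -46, 17)
Requested component of w2: -19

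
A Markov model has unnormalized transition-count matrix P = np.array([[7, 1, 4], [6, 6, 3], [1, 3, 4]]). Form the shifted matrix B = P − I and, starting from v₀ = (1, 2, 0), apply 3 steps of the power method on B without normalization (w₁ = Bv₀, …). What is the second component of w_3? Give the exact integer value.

1528

B = P − I has rows (6, 1, 4); (6, 5, 3); (1, 3, 3)
w1 = Bv₀ = (8, 16, 7)
w2 = Bw1 = (92, 149, 77)
w3 = Bw2 = (1009, 1528, 770)
Requested component of w3: 1528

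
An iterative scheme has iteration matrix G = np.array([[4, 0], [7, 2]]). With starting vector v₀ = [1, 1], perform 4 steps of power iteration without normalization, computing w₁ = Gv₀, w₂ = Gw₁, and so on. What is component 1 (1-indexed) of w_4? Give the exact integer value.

256

w1 = Gv₀ = (4·1 + 0·1; 7·1 + 2·1) = (4, 9)
w2 = Gw1 = (4·4 + 0·9; 7·4 + 2·9) = (16, 46)
w3 = Gw2 = (64, 204)
w4 = Gw3 = (256, 856)
The requested component of w4 is 256.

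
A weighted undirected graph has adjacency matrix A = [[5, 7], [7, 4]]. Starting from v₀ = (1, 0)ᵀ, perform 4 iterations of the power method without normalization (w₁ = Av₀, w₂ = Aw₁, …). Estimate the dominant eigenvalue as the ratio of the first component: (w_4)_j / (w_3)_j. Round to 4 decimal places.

λ ≈ 11.6461

w1 = Av₀ = (5·1 + 7·0; 7·1 + 4·0) = (5, 7)
w2 = Aw1 = (5·5 + 7·7; 7·5 + 4·7) = (74, 63)
w3 = Aw2 = (811, 770)
w4 = Aw3 = (9445, 8757)
Ratio at component: 9445 / 811 = 11.6461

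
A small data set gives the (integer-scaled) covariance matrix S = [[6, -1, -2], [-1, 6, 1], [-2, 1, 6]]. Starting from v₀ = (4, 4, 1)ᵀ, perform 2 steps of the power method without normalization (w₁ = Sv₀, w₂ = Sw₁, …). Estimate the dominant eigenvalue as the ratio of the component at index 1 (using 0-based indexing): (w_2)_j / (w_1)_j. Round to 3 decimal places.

w1 = Sv₀ = (18, 21, 2)
w2 = Sw1 = (83, 110, -3)
Ratio at component: 110 / 21 = 5.238

5.238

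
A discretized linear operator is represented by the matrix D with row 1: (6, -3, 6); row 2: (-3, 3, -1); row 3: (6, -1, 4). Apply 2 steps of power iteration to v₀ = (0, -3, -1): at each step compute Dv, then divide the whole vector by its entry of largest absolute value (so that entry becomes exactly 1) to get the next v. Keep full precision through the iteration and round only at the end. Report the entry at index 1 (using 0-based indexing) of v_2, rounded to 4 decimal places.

Dv0 = (3.00000, -8.00000, -1.00000); divide by -8.00000 → v1 = (-0.37500, 1.00000, 0.12500)
Dv1 = (-4.50000, 4.00000, -2.75000); divide by -4.50000 → v2 = (1.00000, -0.88889, 0.61111)
Requested entry of v2: -32/36 = -0.8889

-0.8889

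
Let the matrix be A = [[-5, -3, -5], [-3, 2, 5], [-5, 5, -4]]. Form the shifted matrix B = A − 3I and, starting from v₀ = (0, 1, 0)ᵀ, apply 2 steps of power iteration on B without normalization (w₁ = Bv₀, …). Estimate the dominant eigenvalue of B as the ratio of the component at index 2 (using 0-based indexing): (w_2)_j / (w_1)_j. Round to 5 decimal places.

B = A − 3I has rows (-8, -3, -5); (-3, -1, 5); (-5, 5, -7)
w1 = Bv₀ = (-3, -1, 5)
w2 = Bw1 = (2, 35, -25)
Ratio: -25/5 = -5.00000

μ ≈ -5.00000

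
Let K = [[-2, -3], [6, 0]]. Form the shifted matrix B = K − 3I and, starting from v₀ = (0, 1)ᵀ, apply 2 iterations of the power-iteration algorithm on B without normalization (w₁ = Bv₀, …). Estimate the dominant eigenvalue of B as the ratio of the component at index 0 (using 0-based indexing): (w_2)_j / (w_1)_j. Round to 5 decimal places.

B = K − 3I has rows (-5, -3); (6, -3)
w1 = Bv₀ = ((-5)·0 + (-3)·1; 6·0 + (-3)·1) = (-3, -3)
w2 = Bw1 = ((-5)·(-3) + (-3)·(-3); 6·(-3) + (-3)·(-3)) = (24, -9)
Ratio: 24/-3 = -8.00000

-8.00000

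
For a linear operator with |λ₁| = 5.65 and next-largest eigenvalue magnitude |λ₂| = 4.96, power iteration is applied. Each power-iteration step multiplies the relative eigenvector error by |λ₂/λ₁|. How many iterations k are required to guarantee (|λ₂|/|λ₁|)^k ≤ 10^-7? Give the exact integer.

124

|λ₂/λ₁| = 4.96/5.65 = 0.87788
Need k ≥ ln(10^-7) / ln(0.87788) = -16.1181 / -0.1302 ≈ 123.748
Smallest integer k satisfying the bound: 124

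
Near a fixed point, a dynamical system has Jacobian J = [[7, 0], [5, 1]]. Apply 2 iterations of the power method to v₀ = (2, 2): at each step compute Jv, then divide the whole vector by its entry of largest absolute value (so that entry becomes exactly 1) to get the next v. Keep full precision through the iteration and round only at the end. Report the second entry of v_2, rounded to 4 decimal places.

0.8367

Jv0 = (14.00000, 12.00000); divide by 14.00000 → v1 = (1.00000, 0.85714)
Jv1 = (7.00000, 5.85714); divide by 7.00000 → v2 = (1.00000, 0.83673)
Requested entry of v2: 82/98 = 0.8367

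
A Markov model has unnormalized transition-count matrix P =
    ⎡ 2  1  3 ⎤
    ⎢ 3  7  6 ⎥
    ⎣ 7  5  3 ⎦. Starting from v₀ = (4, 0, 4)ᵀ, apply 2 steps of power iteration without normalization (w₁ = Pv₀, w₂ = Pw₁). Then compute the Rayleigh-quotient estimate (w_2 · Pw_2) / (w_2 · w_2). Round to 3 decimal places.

w1 = Pv₀ = (2·4 + 1·0 + 3·4; 3·4 + 7·0 + 6·4; 7·4 + 5·0 + 3·4) = (20, 36, 40)
w2 = Pw1 = (2·20 + 1·36 + 3·40; 3·20 + 7·36 + 6·40; 7·20 + 5·36 + 3·40) = (196, 552, 440)
Pw2 = (2264, 7092, 5452)
w2·Pw2 = 196·2264 + 552·7092 + 440·5452 = 6757408; w2·w2 = 196·196 + 552·552 + 440·440 = 536720
λ ≈ 6757408/536720 = 12.590

λ ≈ 12.590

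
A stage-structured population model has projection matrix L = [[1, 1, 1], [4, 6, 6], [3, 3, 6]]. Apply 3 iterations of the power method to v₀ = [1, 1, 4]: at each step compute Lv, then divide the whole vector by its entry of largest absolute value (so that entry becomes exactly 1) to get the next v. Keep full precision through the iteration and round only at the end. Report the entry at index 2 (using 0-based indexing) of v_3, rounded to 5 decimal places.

Lv0 = (6.000000, 34.000000, 30.000000); divide by 34.000000 → v1 = (0.176471, 1.000000, 0.882353)
Lv1 = (2.058824, 12.000000, 8.823529); divide by 12.000000 → v2 = (0.171569, 1.000000, 0.735294)
Lv2 = (1.906863, 11.098039, 7.926471); divide by 11.098039 → v3 = (0.171820, 1.000000, 0.714223)
Requested entry of v3: 3234/4528 = 0.71422

0.71422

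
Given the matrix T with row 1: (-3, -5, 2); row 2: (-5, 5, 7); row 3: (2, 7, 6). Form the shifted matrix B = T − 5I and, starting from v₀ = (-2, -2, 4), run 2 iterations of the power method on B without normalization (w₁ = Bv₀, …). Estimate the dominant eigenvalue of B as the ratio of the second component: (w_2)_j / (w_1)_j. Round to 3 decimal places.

B = T − 5I has rows (-8, -5, 2); (-5, 0, 7); (2, 7, 1)
w1 = Bv₀ = ((-8)·(-2) + (-5)·(-2) + 2·4; (-5)·(-2) + 0·(-2) + 7·4; 2·(-2) + 7·(-2) + 1·4) = (34, 38, -14)
w2 = Bw1 = ((-8)·34 + (-5)·38 + 2·(-14); (-5)·34 + 0·38 + 7·(-14); 2·34 + 7·38 + 1·(-14)) = (-490, -268, 320)
Ratio: -268/38 = -7.053

-7.053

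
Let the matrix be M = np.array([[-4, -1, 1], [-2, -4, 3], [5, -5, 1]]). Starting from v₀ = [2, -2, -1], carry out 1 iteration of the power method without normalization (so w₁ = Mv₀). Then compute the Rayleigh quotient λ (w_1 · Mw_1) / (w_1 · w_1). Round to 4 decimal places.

w1 = Mv₀ = ((-4)·2 + (-1)·(-2) + 1·(-1); (-2)·2 + (-4)·(-2) + 3·(-1); 5·2 + (-5)·(-2) + 1·(-1)) = (-7, 1, 19)
Mw1 = (46, 67, -21)
w1·Mw1 = (-7)·46 + 1·67 + 19·(-21) = -654; w1·w1 = (-7)·(-7) + 1·1 + 19·19 = 411
λ ≈ -654/411 = -1.5912

λ ≈ -1.5912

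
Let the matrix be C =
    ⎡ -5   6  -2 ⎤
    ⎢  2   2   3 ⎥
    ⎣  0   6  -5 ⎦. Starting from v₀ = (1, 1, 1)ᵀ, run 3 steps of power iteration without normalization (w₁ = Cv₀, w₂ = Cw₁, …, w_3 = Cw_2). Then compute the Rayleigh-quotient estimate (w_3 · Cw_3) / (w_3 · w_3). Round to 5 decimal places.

λ ≈ -7.35625

w1 = Cv₀ = ((-5)·1 + 6·1 + (-2)·1; 2·1 + 2·1 + 3·1; 0·1 + 6·1 + (-5)·1) = (-1, 7, 1)
w2 = Cw1 = ((-5)·(-1) + 6·7 + (-2)·1; 2·(-1) + 2·7 + 3·1; 0·(-1) + 6·7 + (-5)·1) = (45, 15, 37)
w3 = Cw2 = (-209, 231, -95)
Cw3 = (2621, -241, 1861)
w3·Cw3 = (-209)·2621 + 231·(-241) + (-95)·1861 = -780255; w3·w3 = (-209)·(-209) + 231·231 + (-95)·(-95) = 106067
λ ≈ -780255/106067 = -7.35625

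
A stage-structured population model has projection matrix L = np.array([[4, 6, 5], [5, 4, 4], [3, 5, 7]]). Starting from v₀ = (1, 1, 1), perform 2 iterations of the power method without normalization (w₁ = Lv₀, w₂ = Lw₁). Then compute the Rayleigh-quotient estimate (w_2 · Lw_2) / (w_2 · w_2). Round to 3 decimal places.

14.311

w1 = Lv₀ = (15, 13, 15)
w2 = Lw1 = (213, 187, 215)
Lw2 = (3049, 2673, 3079)
w2·Lw2 = 213·3049 + 187·2673 + 215·3079 = 1811273; w2·w2 = 213·213 + 187·187 + 215·215 = 126563
λ ≈ 1811273/126563 = 14.311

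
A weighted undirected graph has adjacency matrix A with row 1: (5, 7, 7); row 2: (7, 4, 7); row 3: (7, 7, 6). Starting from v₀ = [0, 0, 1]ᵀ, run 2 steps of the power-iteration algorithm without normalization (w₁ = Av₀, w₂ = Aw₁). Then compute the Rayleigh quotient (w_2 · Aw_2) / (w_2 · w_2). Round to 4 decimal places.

w1 = Av₀ = (5·0 + 7·0 + 7·1; 7·0 + 4·0 + 7·1; 7·0 + 7·0 + 6·1) = (7, 7, 6)
w2 = Aw1 = (5·7 + 7·7 + 7·6; 7·7 + 4·7 + 7·6; 7·7 + 7·7 + 6·6) = (126, 119, 134)
Aw2 = (2401, 2296, 2519)
w2·Aw2 = 126·2401 + 119·2296 + 134·2519 = 913296; w2·w2 = 126·126 + 119·119 + 134·134 = 47993
λ ≈ 913296/47993 = 19.0298

λ ≈ 19.0298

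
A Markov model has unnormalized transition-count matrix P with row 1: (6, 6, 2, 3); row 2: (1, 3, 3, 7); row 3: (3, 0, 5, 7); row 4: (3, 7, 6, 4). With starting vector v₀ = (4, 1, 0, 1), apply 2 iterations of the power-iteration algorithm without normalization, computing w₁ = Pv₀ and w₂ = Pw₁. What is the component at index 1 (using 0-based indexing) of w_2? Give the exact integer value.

w1 = Pv₀ = (33, 14, 19, 23)
w2 = Pw1 = (389, 293, 355, 403)
The requested component of w2 is 293.

293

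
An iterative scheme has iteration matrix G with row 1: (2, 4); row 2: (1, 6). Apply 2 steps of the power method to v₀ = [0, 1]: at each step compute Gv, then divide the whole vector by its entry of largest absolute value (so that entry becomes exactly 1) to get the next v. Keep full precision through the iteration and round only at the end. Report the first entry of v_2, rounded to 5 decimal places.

Gv0 = (4.000000, 6.000000); divide by 6.000000 → v1 = (0.666667, 1.000000)
Gv1 = (5.333333, 6.666667); divide by 6.666667 → v2 = (0.800000, 1.000000)
Requested entry of v2: 32/40 = 0.80000

0.80000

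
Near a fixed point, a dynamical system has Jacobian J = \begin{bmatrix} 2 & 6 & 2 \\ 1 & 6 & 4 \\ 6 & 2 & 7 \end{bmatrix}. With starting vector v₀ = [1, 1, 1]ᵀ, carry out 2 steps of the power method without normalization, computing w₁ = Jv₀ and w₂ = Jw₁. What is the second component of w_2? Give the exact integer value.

136

w1 = Jv₀ = (2·1 + 6·1 + 2·1; 1·1 + 6·1 + 4·1; 6·1 + 2·1 + 7·1) = (10, 11, 15)
w2 = Jw1 = (2·10 + 6·11 + 2·15; 1·10 + 6·11 + 4·15; 6·10 + 2·11 + 7·15) = (116, 136, 187)
The requested component of w2 is 136.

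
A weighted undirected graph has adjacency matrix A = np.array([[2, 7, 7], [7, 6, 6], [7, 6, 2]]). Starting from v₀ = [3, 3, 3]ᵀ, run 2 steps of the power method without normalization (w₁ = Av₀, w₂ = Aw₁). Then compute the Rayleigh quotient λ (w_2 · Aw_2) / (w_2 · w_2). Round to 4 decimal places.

w1 = Av₀ = (48, 57, 45)
w2 = Aw1 = (810, 948, 768)
Aw2 = (13632, 15966, 12894)
w2·Aw2 = 810·13632 + 948·15966 + 768·12894 = 36080280; w2·w2 = 810·810 + 948·948 + 768·768 = 2144628
λ ≈ 36080280/2144628 = 16.8236

λ ≈ 16.8236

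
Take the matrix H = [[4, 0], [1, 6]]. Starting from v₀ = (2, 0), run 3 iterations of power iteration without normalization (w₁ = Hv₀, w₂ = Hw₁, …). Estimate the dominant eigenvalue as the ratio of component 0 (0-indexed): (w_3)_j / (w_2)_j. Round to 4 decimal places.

λ ≈ 4.0000

w1 = Hv₀ = (4·2 + 0·0; 1·2 + 6·0) = (8, 2)
w2 = Hw1 = (4·8 + 0·2; 1·8 + 6·2) = (32, 20)
w3 = Hw2 = (128, 152)
Ratio at component: 128 / 32 = 4.0000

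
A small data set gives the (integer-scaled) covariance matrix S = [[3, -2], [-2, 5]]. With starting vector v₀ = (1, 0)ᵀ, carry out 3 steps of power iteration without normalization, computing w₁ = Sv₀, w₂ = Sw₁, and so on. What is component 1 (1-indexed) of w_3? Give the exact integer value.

w1 = Sv₀ = (3·1 + (-2)·0; (-2)·1 + 5·0) = (3, -2)
w2 = Sw1 = (3·3 + (-2)·(-2); (-2)·3 + 5·(-2)) = (13, -16)
w3 = Sw2 = (71, -106)
The requested component of w3 is 71.

71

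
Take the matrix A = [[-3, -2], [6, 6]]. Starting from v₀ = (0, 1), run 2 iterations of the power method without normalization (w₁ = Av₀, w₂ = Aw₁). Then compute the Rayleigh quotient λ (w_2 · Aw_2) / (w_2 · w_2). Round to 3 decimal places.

λ ≈ 4.529

w1 = Av₀ = (-2, 6)
w2 = Aw1 = (-6, 24)
Aw2 = (-30, 108)
w2·Aw2 = (-6)·(-30) + 24·108 = 2772; w2·w2 = (-6)·(-6) + 24·24 = 612
λ ≈ 2772/612 = 4.529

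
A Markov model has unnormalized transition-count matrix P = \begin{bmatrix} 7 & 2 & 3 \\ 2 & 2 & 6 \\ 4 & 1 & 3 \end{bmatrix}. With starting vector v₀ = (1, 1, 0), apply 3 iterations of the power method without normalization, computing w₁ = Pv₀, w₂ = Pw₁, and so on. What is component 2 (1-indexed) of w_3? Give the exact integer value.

w1 = Pv₀ = (7·1 + 2·1 + 3·0; 2·1 + 2·1 + 6·0; 4·1 + 1·1 + 3·0) = (9, 4, 5)
w2 = Pw1 = (7·9 + 2·4 + 3·5; 2·9 + 2·4 + 6·5; 4·9 + 1·4 + 3·5) = (86, 56, 55)
w3 = Pw2 = (879, 614, 565)
The requested component of w3 is 614.

614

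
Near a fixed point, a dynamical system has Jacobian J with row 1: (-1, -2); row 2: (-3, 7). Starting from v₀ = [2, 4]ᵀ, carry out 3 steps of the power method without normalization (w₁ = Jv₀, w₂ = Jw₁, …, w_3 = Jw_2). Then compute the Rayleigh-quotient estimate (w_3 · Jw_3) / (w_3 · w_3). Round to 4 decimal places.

w1 = Jv₀ = (-10, 22)
w2 = Jw1 = (-34, 184)
w3 = Jw2 = (-334, 1390)
Jw3 = (-2446, 10732)
w3·Jw3 = (-334)·(-2446) + 1390·10732 = 15734444; w3·w3 = (-334)·(-334) + 1390·1390 = 2043656
λ ≈ 15734444/2043656 = 7.6992

7.6992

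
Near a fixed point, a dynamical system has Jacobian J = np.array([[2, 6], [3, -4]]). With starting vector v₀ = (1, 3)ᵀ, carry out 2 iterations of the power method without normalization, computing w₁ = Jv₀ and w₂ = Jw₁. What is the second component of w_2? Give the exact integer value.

w1 = Jv₀ = (2·1 + 6·3; 3·1 + (-4)·3) = (20, -9)
w2 = Jw1 = (2·20 + 6·(-9); 3·20 + (-4)·(-9)) = (-14, 96)
The requested component of w2 is 96.

96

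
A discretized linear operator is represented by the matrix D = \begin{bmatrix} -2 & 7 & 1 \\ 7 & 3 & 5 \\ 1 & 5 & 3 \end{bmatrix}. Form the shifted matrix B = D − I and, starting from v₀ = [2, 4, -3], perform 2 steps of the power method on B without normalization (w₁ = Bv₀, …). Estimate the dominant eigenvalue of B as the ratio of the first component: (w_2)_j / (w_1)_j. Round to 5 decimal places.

μ ≈ 0.42105

B = D − I has rows (-3, 7, 1); (7, 2, 5); (1, 5, 2)
w1 = Bv₀ = (19, 7, 16)
w2 = Bw1 = (8, 227, 86)
Ratio: 8/19 = 0.42105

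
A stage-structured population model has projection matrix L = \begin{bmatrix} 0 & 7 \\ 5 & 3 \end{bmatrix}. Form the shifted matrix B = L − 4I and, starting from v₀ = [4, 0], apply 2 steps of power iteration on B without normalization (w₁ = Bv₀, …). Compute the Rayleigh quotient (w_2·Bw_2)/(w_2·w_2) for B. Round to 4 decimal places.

μ ≈ -8.1615

B = L − 4I has rows (-4, 7); (5, -1)
w1 = Bv₀ = ((-4)·4 + 7·0; 5·4 + (-1)·0) = (-16, 20)
w2 = Bw1 = ((-4)·(-16) + 7·20; 5·(-16) + (-1)·20) = (204, -100)
Bw2 = (-1516, 1120)
w2·Bw2 = -421264; w2·w2 = 51616; μ ≈ -421264/51616 = -8.1615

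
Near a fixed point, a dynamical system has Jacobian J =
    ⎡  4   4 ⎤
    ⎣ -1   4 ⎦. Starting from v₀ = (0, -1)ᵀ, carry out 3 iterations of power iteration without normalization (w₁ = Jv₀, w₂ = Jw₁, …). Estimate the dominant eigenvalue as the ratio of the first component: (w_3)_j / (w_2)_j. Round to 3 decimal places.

w1 = Jv₀ = (4·0 + 4·(-1); (-1)·0 + 4·(-1)) = (-4, -4)
w2 = Jw1 = (4·(-4) + 4·(-4); (-1)·(-4) + 4·(-4)) = (-32, -12)
w3 = Jw2 = (-176, -16)
Ratio at component: -176 / -32 = 5.500

5.500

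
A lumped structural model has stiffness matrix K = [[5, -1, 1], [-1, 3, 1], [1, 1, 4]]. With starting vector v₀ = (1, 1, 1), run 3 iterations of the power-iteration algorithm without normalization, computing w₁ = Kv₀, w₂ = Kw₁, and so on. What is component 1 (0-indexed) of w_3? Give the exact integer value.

34

w1 = Kv₀ = (5·1 + (-1)·1 + 1·1; (-1)·1 + 3·1 + 1·1; 1·1 + 1·1 + 4·1) = (5, 3, 6)
w2 = Kw1 = (5·5 + (-1)·3 + 1·6; (-1)·5 + 3·3 + 1·6; 1·5 + 1·3 + 4·6) = (28, 10, 32)
w3 = Kw2 = (162, 34, 166)
The requested component of w3 is 34.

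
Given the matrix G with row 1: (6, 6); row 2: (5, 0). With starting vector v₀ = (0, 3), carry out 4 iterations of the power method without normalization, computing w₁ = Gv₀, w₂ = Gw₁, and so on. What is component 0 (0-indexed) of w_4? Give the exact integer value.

10368

w1 = Gv₀ = (6·0 + 6·3; 5·0 + 0·3) = (18, 0)
w2 = Gw1 = (6·18 + 6·0; 5·18 + 0·0) = (108, 90)
w3 = Gw2 = (1188, 540)
w4 = Gw3 = (10368, 5940)
The requested component of w4 is 10368.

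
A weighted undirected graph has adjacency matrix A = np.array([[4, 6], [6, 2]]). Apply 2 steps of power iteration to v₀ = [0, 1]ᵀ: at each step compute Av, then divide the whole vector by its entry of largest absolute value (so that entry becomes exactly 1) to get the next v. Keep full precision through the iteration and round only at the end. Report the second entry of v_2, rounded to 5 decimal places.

1.00000

Av0 = (6.000000, 2.000000); divide by 6.000000 → v1 = (1.000000, 0.333333)
Av1 = (6.000000, 6.666667); divide by 6.666667 → v2 = (0.900000, 1.000000)
Requested entry of v2: 40/40 = 1.00000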